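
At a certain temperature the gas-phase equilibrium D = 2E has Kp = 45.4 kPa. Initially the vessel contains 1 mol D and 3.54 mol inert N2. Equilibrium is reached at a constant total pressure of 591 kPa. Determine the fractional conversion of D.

Take 1 mol D as basis and let X be its fractional conversion, so ξ = X.
Moles: n_D = 1 − X; n_E = 2X; n_I = 3.54 (inert).
Summing: n_T = 4.54 + X.
Mole fractions y_i = n_i/n_T; Kp = p_E^2 / (p_D) with p_i = y_i·P.
Equating to 45.4 kPa and solving on 0 < X < 1: X = 0.261.

X = 0.261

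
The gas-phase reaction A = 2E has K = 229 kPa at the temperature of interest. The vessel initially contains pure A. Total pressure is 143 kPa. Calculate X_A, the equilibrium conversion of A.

Basis: 1 mol A initially; let X = conversion of A. Extent ξ = X.
Moles: n_A = 1 − X; n_E = 2X.
Total moles n_T = 1 + X.
Mole fractions y_i = n_i/n_T; K = p_E^2 / (p_A) with p_i = y_i·P.
Substituting and setting equal to 229 kPa gives a polynomial in X; the root in (0,1) is X = 0.535.

X = 0.535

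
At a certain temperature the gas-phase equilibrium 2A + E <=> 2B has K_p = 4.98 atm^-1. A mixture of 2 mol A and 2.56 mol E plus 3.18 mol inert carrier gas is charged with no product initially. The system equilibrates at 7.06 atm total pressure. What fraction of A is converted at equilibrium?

X = 0.751

Take 2 mol A as basis and let X be its fractional conversion, so ξ = X.
Species balance: n_A = 2 − 2X; n_E = 2.56 − X; n_B = 2X; n_I = 3.18 (inert).
Summing: n_T = 7.74 − X.
y_i = n_i/n_T, p_i = y_i·P. K_p = p_B^2 / (p_A^2 p_E).
Equating to 4.98 atm^-1 and solving on 0 < X < 1: X = 0.751.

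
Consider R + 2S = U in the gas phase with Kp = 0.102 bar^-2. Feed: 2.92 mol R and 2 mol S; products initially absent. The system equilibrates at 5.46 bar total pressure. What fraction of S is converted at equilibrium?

X = 0.492

Take 2 mol S as basis and let X be its fractional conversion, so ξ = X.
Mole table: n_R = 2.92 − X; n_S = 2 − 2X; n_U = X.
Summing: n_T = 4.92 − 2X.
Mole fractions y_i = n_i/n_T; Kp = p_U / (p_R p_S^2) with p_i = y_i·P.
Equating to 0.102 bar^-2 and solving on 0 < X < 1: X = 0.492.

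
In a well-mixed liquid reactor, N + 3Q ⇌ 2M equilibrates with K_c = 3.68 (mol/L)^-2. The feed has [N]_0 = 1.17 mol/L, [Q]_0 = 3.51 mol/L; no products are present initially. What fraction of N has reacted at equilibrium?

X = 0.663

Let X = conversion of N; extent ξ = 1.17·X mol/L.
Concentrations: [N] = 1.17 − 1.17X; [Q] = 3.51 − 3.51X; [M] = 2.34X.
K_c = [M]^2 / ([N] [Q]^3).
Solving K_c = 3.68 for X ∈ (0,1): X = 0.663.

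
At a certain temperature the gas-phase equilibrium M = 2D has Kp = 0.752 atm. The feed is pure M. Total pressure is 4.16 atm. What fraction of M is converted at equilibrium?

X = 0.208

Let X = conversion of M (basis 1 mol M); extent of reaction ξ = X.
Species balance: n_M = 1 − X; n_D = 2X.
n_T = Σnᵢ = 1 + X.
Mole fractions y_i = n_i/n_T; Kp = p_D^2 / (p_M) with p_i = y_i·P.
Setting this equal to 0.752 atm and taking the physical root (0 < X < 1) gives X = 0.208.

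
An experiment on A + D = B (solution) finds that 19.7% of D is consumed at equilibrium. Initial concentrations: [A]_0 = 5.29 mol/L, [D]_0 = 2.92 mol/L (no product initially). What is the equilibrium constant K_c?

Let X = conversion of D.
Concentrations: [A] = 5.29 − 2.92X; [D] = 2.92 − 2.92X; [B] = 2.92X.
At X = 0.197: [A] = 4.71, [D] = 2.34, [B] = 0.575.
K_c = [B] / ([A] [D]) = 0.052 L/mol.

K_c = 0.052 L/mol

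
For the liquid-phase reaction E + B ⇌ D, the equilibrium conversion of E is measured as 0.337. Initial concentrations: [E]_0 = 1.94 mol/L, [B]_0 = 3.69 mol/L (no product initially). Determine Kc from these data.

Kc = 0.167 L/mol

Let X = conversion of E.
Concentrations: [E] = 1.94 − 1.94X; [B] = 3.69 − 1.94X; [D] = 1.94X.
At X = 0.337: [E] = 1.29, [B] = 3.04, [D] = 0.654.
Kc = [D] / ([E] [B]) = 0.167 L/mol.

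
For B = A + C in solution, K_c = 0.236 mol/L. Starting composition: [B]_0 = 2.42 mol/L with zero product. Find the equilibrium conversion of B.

Let X = conversion of B; extent ξ = 2.42·X mol/L.
Concentrations: [B] = 2.42 − 2.42X; [A] = 2.42X; [C] = 2.42X.
K_c = [A] [C] / ([B]).
Setting equal to 0.236 and solving for X on (0,1) gives X = 0.267.

X = 0.267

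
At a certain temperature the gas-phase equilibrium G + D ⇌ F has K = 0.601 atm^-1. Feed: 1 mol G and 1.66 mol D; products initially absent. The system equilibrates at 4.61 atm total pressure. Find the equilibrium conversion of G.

Let X = conversion of G (basis 1 mol G); extent of reaction ξ = X.
Moles: n_G = 1 − X; n_D = 1.66 − X; n_F = X.
Summing: n_T = 2.66 − X.
With p_i = (n_i/n_T)P, K = p_F / (p_G p_D).
Equating to 0.601 atm^-1 and solving on 0 < X < 1: X = 0.589.

X = 0.589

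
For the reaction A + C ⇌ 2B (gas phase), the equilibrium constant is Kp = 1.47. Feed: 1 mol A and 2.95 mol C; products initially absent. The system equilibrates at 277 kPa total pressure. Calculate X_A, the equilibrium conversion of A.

Take 1 mol A as basis and let X be its fractional conversion, so ξ = X.
At extent ξ: n_A = 1 − X; n_C = 2.95 − X; n_B = 2X.
n_T stays at 3.95 (no change in mole number).
With p_i = (n_i/n_T)P, Kp = p_B^2 / (p_A p_C).
Substituting and setting equal to 1.47 gives a polynomial in X; the root in (0,1) is X = 0.593.

X = 0.593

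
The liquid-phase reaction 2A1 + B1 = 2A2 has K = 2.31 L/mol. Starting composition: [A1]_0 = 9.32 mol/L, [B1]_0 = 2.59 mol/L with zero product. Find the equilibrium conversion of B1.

Let X = conversion of B1; extent ξ = 2.59·X mol/L.
Concentrations: [A1] = 9.32 − 5.18X; [B1] = 2.59 − 2.59X; [A2] = 5.18X.
K = [A2]^2 / ([A1]^2 [B1]).
Setting equal to 2.31 and solving for X on (0,1) gives X = 0.860.

X = 0.860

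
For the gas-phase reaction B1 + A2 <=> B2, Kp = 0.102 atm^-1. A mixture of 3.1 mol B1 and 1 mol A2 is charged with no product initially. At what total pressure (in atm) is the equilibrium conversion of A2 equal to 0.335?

Let X = conversion of A2 (basis 1 mol A2); extent of reaction ξ = X.
At extent ξ: n_B1 = 3.1 − X; n_A2 = 1 − X; n_B2 = X.
n_T = Σnᵢ = 4.1 − X.
Kp = p_B2 / (p_B1 p_A2) with p_i = (n_i/n_T)·P.
At X = 0.335: the mole-fraction product g(X) = Π y_i^ν_i = 0.686. Since Kp = g(X)·P^{-1}, P = (g/Kp)^(1/1) = (0.686/0.102)^(1/1) = 6.73 atm.

P = 6.73 atm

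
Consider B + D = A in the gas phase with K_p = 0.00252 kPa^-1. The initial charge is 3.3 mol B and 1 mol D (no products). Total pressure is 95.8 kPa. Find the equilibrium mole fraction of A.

Basis: 1 mol D initially; let X = conversion of D. Extent ξ = X.
Mole table: n_B = 3.3 − X; n_D = 1 − X; n_A = X.
Total moles n_T = 4.3 − X.
Mole fractions y_i = n_i/n_T; K_p = p_A / (p_B p_D) with p_i = y_i·P.
Substituting and setting equal to 0.00252 kPa^-1 gives a polynomial in X; the root in (0,1) is X = 0.155.
Then n_A = 0.155, n_T = 4.15, so y_A = 0.037.

y_A = 0.037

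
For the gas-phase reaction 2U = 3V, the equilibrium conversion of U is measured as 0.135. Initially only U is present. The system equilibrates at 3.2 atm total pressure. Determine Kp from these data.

Kp = 0.0333 atm

Let X = conversion of U (basis 1 mol U); extent of reaction ξ = 0.5X.
Moles: n_U = 1 − X; n_V = 1.5X.
n_T = Σnᵢ = 1 + 0.5X.
At X = 0.135: n_U = 0.865, n_V = 0.203, n_T = 1.07.
p_i = (n_i/n_T)·P. Kp = p_V^3 / (p_U^2) = 0.0333 atm.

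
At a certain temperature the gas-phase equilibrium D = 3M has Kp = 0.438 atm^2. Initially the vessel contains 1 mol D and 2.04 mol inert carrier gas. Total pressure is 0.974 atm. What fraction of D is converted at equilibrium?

X = 0.516

Let X = conversion of D (basis 1 mol D); extent of reaction ξ = X.
Species balance: n_D = 1 − X; n_M = 3X; n_I = 2.04 (inert).
n_T = Σnᵢ = 3.04 + 2X.
With p_i = (n_i/n_T)P, Kp = p_M^3 / (p_D).
Substituting and setting equal to 0.438 atm^2 gives a polynomial in X; the root in (0,1) is X = 0.516.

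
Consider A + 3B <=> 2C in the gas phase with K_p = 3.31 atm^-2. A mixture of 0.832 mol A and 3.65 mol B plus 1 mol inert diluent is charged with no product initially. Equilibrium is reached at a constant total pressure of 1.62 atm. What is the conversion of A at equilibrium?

Basis: 0.832 mol A initially; let X = conversion of A. Extent ξ = 0.832X.
At extent ξ: n_A = 0.832 − 0.832X; n_B = 3.65 − 2.5X; n_C = 1.66X; n_I = 1 (inert).
Total moles n_T = 5.48 − 1.66X.
Mole fractions y_i = n_i/n_T; K_p = p_C^2 / (p_A p_B^3) with p_i = y_i·P.
Setting this equal to 3.31 atm^-2 and taking the physical root (0 < X < 1) gives X = 0.642.

X = 0.642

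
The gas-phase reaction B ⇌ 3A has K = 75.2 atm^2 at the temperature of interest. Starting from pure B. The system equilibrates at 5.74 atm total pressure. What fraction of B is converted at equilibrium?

X = 0.551

Let X = conversion of B (basis 1 mol B); extent of reaction ξ = X.
Species balance: n_B = 1 − X; n_A = 3X.
Summing: n_T = 1 + 2X.
Mole fractions y_i = n_i/n_T; K = p_A^3 / (p_B) with p_i = y_i·P.
Substituting and setting equal to 75.2 atm^2 gives a polynomial in X; the root in (0,1) is X = 0.551.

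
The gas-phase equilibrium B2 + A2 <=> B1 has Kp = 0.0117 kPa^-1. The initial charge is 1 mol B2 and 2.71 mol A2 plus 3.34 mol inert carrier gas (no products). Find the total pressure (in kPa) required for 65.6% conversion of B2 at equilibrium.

Basis: 1 mol B2 initially; let X = conversion of B2. Extent ξ = X.
Mole table: n_B2 = 1 − X; n_A2 = 2.71 − X; n_B1 = X; n_I = 3.34 (inert).
n_T = Σnᵢ = 7.05 − X.
Kp = p_B1 / (p_B2 p_A2) with p_i = (n_i/n_T)·P.
At X = 0.656: the mole-fraction product g(X) = Π y_i^ν_i = 5.936. Since Kp = g(X)·P^{-1}, P = (g/Kp)^(1/1) = (5.936/0.0117)^(1/1) = 507 kPa.

P = 507 kPa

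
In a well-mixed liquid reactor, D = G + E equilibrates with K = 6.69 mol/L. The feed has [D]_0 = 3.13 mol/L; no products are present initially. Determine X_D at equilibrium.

Let X = conversion of D; extent ξ = 3.13·X mol/L.
Concentrations: [D] = 3.13 − 3.13X; [G] = 3.13X; [E] = 3.13X.
K = [G] [E] / ([D]).
Equating to 6.69 mol/L: the physical root is X = 0.742.

X = 0.742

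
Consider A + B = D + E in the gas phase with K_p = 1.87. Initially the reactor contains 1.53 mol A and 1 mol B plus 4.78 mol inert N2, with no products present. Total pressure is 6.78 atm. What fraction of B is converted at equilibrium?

X = 0.693

Take 1 mol B as basis and let X be its fractional conversion, so ξ = X.
Moles: n_A = 1.53 − X; n_B = 1 − X; n_D = X; n_E = X; n_I = 4.78 (inert).
Since Δν = 0, n_T = 7.31 throughout.
With p_i = (n_i/n_T)P, K_p = p_D p_E / (p_A p_B).
This yields a degree-2 equation in X; solving on (0,1), X = 0.693.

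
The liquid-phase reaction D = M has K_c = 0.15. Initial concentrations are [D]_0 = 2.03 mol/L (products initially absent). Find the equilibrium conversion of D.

Let X = conversion of D; extent ξ = 2.03·X mol/L.
Concentrations: [D] = 2.03 − 2.03X; [M] = 2.03X.
K_c = [M] / ([D]).
Solving K_c = 0.15 for X ∈ (0,1): X = 0.130.

X = 0.130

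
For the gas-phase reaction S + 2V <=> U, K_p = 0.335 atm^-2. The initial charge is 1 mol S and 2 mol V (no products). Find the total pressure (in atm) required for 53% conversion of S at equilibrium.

P = 3.79 atm

Let X = conversion of S (basis 1 mol S); extent of reaction ξ = X.
At extent ξ: n_S = 1 − X; n_V = 2 − 2X; n_U = X.
Total moles n_T = 3 − 2X.
K_p = p_U / (p_S p_V^2) with p_i = (n_i/n_T)·P.
At X = 0.53: the mole-fraction product g(X) = Π y_i^ν_i = 4.803. Since K_p = g(X)·P^{-2}, P = (g/K_p)^(1/2) = (4.803/0.335)^(1/2) = 3.79 atm.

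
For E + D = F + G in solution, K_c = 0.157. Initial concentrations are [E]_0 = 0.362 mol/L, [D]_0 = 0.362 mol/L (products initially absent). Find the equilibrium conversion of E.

Let X = conversion of E; extent ξ = 0.362·X mol/L.
Concentrations: [E] = 0.362 − 0.362X; [D] = 0.362 − 0.362X; [F] = 0.362X; [G] = 0.362X.
K_c = [F] [G] / ([E] [D]).
Setting equal to 0.157 and solving for X on (0,1) gives X = 0.284.

X = 0.284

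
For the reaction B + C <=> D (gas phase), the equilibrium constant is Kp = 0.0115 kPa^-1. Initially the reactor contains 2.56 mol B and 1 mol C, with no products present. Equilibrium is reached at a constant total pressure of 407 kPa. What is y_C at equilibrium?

y_C = 0.089

Let X = conversion of C (basis 1 mol C); extent of reaction ξ = X.
Species balance: n_B = 2.56 − X; n_C = 1 − X; n_D = X.
n_T = Σnᵢ = 3.56 − X.
Mole fractions y_i = n_i/n_T; Kp = p_D / (p_B p_C) with p_i = y_i·P.
Setting this equal to 0.0115 kPa^-1 and taking the physical root (0 < X < 1) gives X = 0.751.
Then n_C = 0.249, n_T = 2.81, so y_C = 0.089.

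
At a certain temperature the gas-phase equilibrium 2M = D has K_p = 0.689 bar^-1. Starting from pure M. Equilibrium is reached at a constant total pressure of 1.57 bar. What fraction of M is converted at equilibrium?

X = 0.567

Take 1 mol M as basis and let X be its fractional conversion, so ξ = 0.5X.
Moles: n_M = 1 − X; n_D = 0.5X.
Total moles n_T = 1 − 0.5X.
With p_i = (n_i/n_T)P, K_p = p_D / (p_M^2).
This yields a degree-2 equation in X; solving on (0,1), X = 0.567.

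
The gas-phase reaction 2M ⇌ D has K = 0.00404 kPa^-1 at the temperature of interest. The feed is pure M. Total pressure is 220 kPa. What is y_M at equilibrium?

y_M = 0.638

Basis: 1 mol M initially; let X = conversion of M. Extent ξ = 0.5X.
Species balance: n_M = 1 − X; n_D = 0.5X.
n_T = Σnᵢ = 1 − 0.5X.
With p_i = (n_i/n_T)P, K = p_D / (p_M^2).
Substituting and setting equal to 0.00404 kPa^-1 gives a polynomial in X; the root in (0,1) is X = 0.531.
Then n_M = 0.469, n_T = 0.734, so y_M = 0.638.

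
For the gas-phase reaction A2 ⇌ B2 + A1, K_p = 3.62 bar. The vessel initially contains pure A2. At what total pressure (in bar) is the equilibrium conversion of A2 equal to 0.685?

P = 4.09 bar

Take 1 mol A2 as basis and let X be its fractional conversion, so ξ = X.
Moles: n_A2 = 1 − X; n_B2 = X; n_A1 = X.
n_T = Σnᵢ = 1 + X.
K_p = p_B2 p_A1 / (p_A2) with p_i = (n_i/n_T)·P.
At X = 0.685: the mole-fraction product g(X) = Π y_i^ν_i = 0.884. Since K_p = g(X)·P^{1}, P = (K_p/g)^(1/1) = (3.62/0.884)^(1/1) = 4.09 bar.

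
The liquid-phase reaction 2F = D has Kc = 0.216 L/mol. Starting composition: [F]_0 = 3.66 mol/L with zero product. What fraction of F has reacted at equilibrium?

X = 0.460

Let X = conversion of F; extent ξ = 3.66X/2 mol/L.
Concentrations: [F] = 3.66 − 3.66X; [D] = 1.83X.
Kc = [D] / ([F]^2).
Solving Kc = 0.216 for X ∈ (0,1): X = 0.460.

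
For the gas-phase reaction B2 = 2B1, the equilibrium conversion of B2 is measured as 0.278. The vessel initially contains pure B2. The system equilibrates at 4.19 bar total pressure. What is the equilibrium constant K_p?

Take 1 mol B2 as basis and let X be its fractional conversion, so ξ = X.
At extent ξ: n_B2 = 1 − X; n_B1 = 2X.
Total moles n_T = 1 + X.
At X = 0.278: n_B2 = 0.722, n_B1 = 0.556, n_T = 1.28.
p_i = (n_i/n_T)·P. K_p = p_B1^2 / (p_B2) = 1.4 bar.

K_p = 1.4 bar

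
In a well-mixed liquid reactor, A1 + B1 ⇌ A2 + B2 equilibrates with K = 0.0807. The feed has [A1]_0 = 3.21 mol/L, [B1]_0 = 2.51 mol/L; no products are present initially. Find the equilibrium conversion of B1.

Let X = conversion of B1; extent ξ = 2.51·X mol/L.
Concentrations: [A1] = 3.21 − 2.51X; [B1] = 2.51 − 2.51X; [A2] = 2.51X; [B2] = 2.51X.
K = [A2] [B2] / ([A1] [B1]).
Setting equal to 0.0807 and solving for X on (0,1) gives X = 0.250.

X = 0.250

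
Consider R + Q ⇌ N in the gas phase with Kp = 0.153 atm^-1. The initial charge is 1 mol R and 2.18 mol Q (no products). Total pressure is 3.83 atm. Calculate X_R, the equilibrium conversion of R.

Let X = conversion of R (basis 1 mol R); extent of reaction ξ = X.
At extent ξ: n_R = 1 − X; n_Q = 2.18 − X; n_N = X.
n_T = Σnᵢ = 3.18 − X.
With p_i = (n_i/n_T)P, Kp = p_N / (p_R p_Q).
Equating to 0.153 atm^-1 and solving on 0 < X < 1: X = 0.278.

X = 0.278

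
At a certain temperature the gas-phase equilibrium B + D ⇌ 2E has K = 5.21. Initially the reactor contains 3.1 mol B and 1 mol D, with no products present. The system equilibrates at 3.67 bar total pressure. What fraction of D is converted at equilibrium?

Take 1 mol D as basis and let X be its fractional conversion, so ξ = X.
Moles: n_B = 3.1 − X; n_D = 1 − X; n_E = 2X.
Since Δν = 0, n_T = 4.1 throughout.
Mole fractions y_i = n_i/n_T; K = p_E^2 / (p_B p_D) with p_i = y_i·P.
This yields a degree-2 equation in X; solving on (0,1), X = 0.792.

X = 0.792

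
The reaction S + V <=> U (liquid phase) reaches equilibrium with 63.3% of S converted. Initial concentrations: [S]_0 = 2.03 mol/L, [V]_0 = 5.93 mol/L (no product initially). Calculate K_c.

Let X = conversion of S.
Concentrations: [S] = 2.03 − 2.03X; [V] = 5.93 − 2.03X; [U] = 2.03X.
At X = 0.633: [S] = 0.745, [V] = 4.65, [U] = 1.28.
K_c = [U] / ([S] [V]) = 0.371 L/mol.

K_c = 0.371 L/mol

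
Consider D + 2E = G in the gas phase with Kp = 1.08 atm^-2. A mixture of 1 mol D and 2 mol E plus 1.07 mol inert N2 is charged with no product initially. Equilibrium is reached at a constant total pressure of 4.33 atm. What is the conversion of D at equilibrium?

X = 0.606

Let X = conversion of D (basis 1 mol D); extent of reaction ξ = X.
Moles: n_D = 1 − X; n_E = 2 − 2X; n_G = X; n_I = 1.07 (inert).
Total moles n_T = 4.07 − 2X.
y_i = n_i/n_T, p_i = y_i·P. Kp = p_G / (p_D p_E^2).
This yields a degree-3 equation in X; solving on (0,1), X = 0.606.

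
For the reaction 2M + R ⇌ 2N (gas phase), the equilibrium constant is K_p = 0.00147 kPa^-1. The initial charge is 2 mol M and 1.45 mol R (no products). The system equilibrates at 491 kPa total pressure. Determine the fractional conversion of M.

Take 2 mol M as basis and let X be its fractional conversion, so ξ = X.
Species balance: n_M = 2 − 2X; n_R = 1.45 − X; n_N = 2X.
Summing: n_T = 3.45 − X.
y_i = n_i/n_T, p_i = y_i·P. K_p = p_N^2 / (p_M^2 p_R).
Substituting and setting equal to 0.00147 kPa^-1 gives a polynomial in X; the root in (0,1) is X = 0.337.

X = 0.337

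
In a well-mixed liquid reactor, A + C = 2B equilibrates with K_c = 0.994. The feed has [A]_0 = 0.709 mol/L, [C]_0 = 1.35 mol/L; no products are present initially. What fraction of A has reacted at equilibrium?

X = 0.447

Let X = conversion of A; extent ξ = 0.709·X mol/L.
Concentrations: [A] = 0.709 − 0.709X; [C] = 1.35 − 0.709X; [B] = 1.42X.
K_c = [B]^2 / ([A] [C]).
Equating to 0.994: the physical root is X = 0.447.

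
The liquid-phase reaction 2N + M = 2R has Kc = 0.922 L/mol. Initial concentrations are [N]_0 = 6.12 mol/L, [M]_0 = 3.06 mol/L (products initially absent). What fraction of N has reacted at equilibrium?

Let X = conversion of N; extent ξ = 6.12X/2 mol/L.
Concentrations: [N] = 6.12 − 6.12X; [M] = 3.06 − 3.06X; [R] = 6.12X.
Kc = [R]^2 / ([N]^2 [M]).
Setting equal to 0.922 and solving for X on (0,1) gives X = 0.534.

X = 0.534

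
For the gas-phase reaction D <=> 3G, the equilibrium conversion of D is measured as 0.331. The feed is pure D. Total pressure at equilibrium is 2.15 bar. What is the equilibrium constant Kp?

Take 1 mol D as basis and let X be its fractional conversion, so ξ = X.
Moles: n_D = 1 − X; n_G = 3X.
Total moles n_T = 1 + 2X.
At X = 0.331: n_D = 0.669, n_G = 0.993, n_T = 1.66.
p_i = (n_i/n_T)·P. Kp = p_G^3 / (p_D) = 2.45 bar^2.

Kp = 2.45 bar^2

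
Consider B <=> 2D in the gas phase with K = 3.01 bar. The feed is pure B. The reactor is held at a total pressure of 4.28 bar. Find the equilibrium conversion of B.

Basis: 1 mol B initially; let X = conversion of B. Extent ξ = X.
Species balance: n_B = 1 − X; n_D = 2X.
Total moles n_T = 1 + X.
y_i = n_i/n_T, p_i = y_i·P. K = p_D^2 / (p_B).
This yields a degree-2 equation in X; solving on (0,1), X = 0.387.

X = 0.387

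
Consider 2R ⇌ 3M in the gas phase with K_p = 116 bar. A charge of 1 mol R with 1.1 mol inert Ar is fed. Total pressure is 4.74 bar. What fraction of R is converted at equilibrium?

X = 0.825

Take 1 mol R as basis and let X be its fractional conversion, so ξ = 0.5X.
Mole table: n_R = 1 − X; n_M = 1.5X; n_I = 1.1 (inert).
Total moles n_T = 2.1 + 0.5X.
y_i = n_i/n_T, p_i = y_i·P. K_p = p_M^3 / (p_R^2).
Setting this equal to 116 bar and taking the physical root (0 < X < 1) gives X = 0.825.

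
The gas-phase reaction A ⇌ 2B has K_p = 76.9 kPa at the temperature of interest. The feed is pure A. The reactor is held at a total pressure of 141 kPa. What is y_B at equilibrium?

Basis: 1 mol A initially; let X = conversion of A. Extent ξ = X.
Moles: n_A = 1 − X; n_B = 2X.
Total moles n_T = 1 + X.
y_i = n_i/n_T, p_i = y_i·P. K_p = p_B^2 / (p_A).
Equating to 76.9 kPa and solving on 0 < X < 1: X = 0.346.
Then n_B = 0.693, n_T = 1.35, so y_B = 0.515.

y_B = 0.515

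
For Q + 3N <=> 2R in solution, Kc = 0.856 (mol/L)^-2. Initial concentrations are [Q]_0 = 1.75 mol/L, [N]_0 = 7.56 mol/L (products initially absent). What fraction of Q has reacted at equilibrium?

X = 0.829

Let X = conversion of Q; extent ξ = 1.75·X mol/L.
Concentrations: [Q] = 1.75 − 1.75X; [N] = 7.56 − 5.25X; [R] = 3.5X.
Kc = [R]^2 / ([Q] [N]^3).
This equals 0.856 at X = 0.829 (the root in 0 < X < 1).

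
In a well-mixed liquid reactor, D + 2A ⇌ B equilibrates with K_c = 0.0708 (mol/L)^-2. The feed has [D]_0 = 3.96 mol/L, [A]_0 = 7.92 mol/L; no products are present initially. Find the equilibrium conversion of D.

Let X = conversion of D; extent ξ = 3.96·X mol/L.
Concentrations: [D] = 3.96 − 3.96X; [A] = 7.92 − 7.92X; [B] = 3.96X.
K_c = [B] / ([D] [A]^2).
Setting equal to 0.0708 and solving for X on (0,1) gives X = 0.513.

X = 0.513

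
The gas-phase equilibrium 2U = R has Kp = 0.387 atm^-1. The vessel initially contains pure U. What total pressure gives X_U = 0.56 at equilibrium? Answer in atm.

Let X = conversion of U (basis 1 mol U); extent of reaction ξ = 0.5X.
Moles: n_U = 1 − X; n_R = 0.5X.
Total moles n_T = 1 − 0.5X.
Kp = p_R / (p_U^2) with p_i = (n_i/n_T)·P.
At X = 0.56: the mole-fraction product g(X) = Π y_i^ν_i = 1.041. Since Kp = g(X)·P^{-1}, P = (g/Kp)^(1/1) = (1.041/0.387)^(1/1) = 2.69 atm.

P = 2.69 atm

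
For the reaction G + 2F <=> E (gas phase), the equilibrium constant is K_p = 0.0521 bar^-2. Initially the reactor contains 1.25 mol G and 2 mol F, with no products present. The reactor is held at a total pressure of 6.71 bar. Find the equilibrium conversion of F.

X = 0.433

Let X = conversion of F (basis 2 mol F); extent of reaction ξ = X.
Moles: n_G = 1.25 − X; n_F = 2 − 2X; n_E = X.
n_T = Σnᵢ = 3.25 − 2X.
Mole fractions y_i = n_i/n_T; K_p = p_E / (p_G p_F^2) with p_i = y_i·P.
Substituting and setting equal to 0.0521 bar^-2 gives a polynomial in X; the root in (0,1) is X = 0.433.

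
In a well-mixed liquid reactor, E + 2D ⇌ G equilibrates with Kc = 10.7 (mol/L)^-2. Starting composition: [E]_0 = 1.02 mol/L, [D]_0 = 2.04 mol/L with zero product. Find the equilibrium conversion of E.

X = 0.744

Let X = conversion of E; extent ξ = 1.02·X mol/L.
Concentrations: [E] = 1.02 − 1.02X; [D] = 2.04 − 2.04X; [G] = 1.02X.
Kc = [G] / ([E] [D]^2).
Solving Kc = 10.7 for X ∈ (0,1): X = 0.744.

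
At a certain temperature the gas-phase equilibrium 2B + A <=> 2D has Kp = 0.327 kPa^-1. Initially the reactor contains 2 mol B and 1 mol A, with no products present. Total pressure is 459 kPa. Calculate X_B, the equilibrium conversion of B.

X = 0.790

Let X = conversion of B (basis 2 mol B); extent of reaction ξ = X.
Mole table: n_B = 2 − 2X; n_A = 1 − X; n_D = 2X.
Summing: n_T = 3 − X.
Mole fractions y_i = n_i/n_T; Kp = p_D^2 / (p_B^2 p_A) with p_i = y_i·P.
Equating to 0.327 kPa^-1 and solving on 0 < X < 1: X = 0.790.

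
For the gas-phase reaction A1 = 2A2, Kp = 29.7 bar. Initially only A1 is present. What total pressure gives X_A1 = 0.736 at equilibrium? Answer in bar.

P = 6.28 bar

Let X = conversion of A1 (basis 1 mol A1); extent of reaction ξ = X.
At extent ξ: n_A1 = 1 − X; n_A2 = 2X.
n_T = Σnᵢ = 1 + X.
Kp = p_A2^2 / (p_A1) with p_i = (n_i/n_T)·P.
At X = 0.736: the mole-fraction product g(X) = Π y_i^ν_i = 4.728. Since Kp = g(X)·P^{1}, P = (Kp/g)^(1/1) = (29.7/4.728)^(1/1) = 6.28 bar.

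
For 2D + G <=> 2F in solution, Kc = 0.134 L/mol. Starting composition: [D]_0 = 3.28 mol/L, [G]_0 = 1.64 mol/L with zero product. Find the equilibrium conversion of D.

Let X = conversion of D; extent ξ = 3.28X/2 mol/L.
Concentrations: [D] = 3.28 − 3.28X; [G] = 1.64 − 1.64X; [F] = 3.28X.
Kc = [F]^2 / ([D]^2 [G]).
Setting equal to 0.134 and solving for X on (0,1) gives X = 0.284.

X = 0.284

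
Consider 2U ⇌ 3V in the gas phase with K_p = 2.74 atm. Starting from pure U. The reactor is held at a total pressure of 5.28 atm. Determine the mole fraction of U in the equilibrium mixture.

y_U = 0.496

Basis: 1 mol U initially; let X = conversion of U. Extent ξ = 0.5X.
Species balance: n_U = 1 − X; n_V = 1.5X.
Summing: n_T = 1 + 0.5X.
With p_i = (n_i/n_T)P, K_p = p_V^3 / (p_U^2).
Equating to 2.74 atm and solving on 0 < X < 1: X = 0.404.
Then n_U = 0.596, n_T = 1.2, so y_U = 0.496.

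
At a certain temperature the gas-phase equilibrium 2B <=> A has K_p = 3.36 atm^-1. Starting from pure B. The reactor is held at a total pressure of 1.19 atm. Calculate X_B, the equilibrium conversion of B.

Let X = conversion of B (basis 1 mol B); extent of reaction ξ = 0.5X.
At extent ξ: n_B = 1 − X; n_A = 0.5X.
Total moles n_T = 1 − 0.5X.
Mole fractions y_i = n_i/n_T; K_p = p_A / (p_B^2) with p_i = y_i·P.
Substituting and setting equal to 3.36 atm^-1 gives a polynomial in X; the root in (0,1) is X = 0.757.

X = 0.757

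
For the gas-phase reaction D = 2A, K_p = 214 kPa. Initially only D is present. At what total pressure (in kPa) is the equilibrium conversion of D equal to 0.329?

Take 1 mol D as basis and let X be its fractional conversion, so ξ = X.
Mole table: n_D = 1 − X; n_A = 2X.
Summing: n_T = 1 + X.
K_p = p_A^2 / (p_D) with p_i = (n_i/n_T)·P.
At X = 0.329: the mole-fraction product g(X) = Π y_i^ν_i = 0.4855. Since K_p = g(X)·P^{1}, P = (K_p/g)^(1/1) = (214/0.4855)^(1/1) = 441 kPa.

P = 441 kPa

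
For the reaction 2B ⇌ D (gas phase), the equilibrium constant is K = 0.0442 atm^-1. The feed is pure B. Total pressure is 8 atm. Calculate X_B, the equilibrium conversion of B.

Basis: 1 mol B initially; let X = conversion of B. Extent ξ = 0.5X.
Mole table: n_B = 1 − X; n_D = 0.5X.
n_T = Σnᵢ = 1 − 0.5X.
With p_i = (n_i/n_T)P, K = p_D / (p_B^2).
Equating to 0.0442 atm^-1 and solving on 0 < X < 1: X = 0.356.

X = 0.356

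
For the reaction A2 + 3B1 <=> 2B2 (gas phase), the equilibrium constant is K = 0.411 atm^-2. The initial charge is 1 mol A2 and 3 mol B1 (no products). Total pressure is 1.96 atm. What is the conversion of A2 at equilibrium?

Basis: 1 mol A2 initially; let X = conversion of A2. Extent ξ = X.
Mole table: n_A2 = 1 − X; n_B1 = 3 − 3X; n_B2 = 2X.
n_T = Σnᵢ = 4 − 2X.
Mole fractions y_i = n_i/n_T; K = p_B2^2 / (p_A2 p_B1^3) with p_i = y_i·P.
Substituting and setting equal to 0.411 atm^-2 gives a polynomial in X; the root in (0,1) is X = 0.384.

X = 0.384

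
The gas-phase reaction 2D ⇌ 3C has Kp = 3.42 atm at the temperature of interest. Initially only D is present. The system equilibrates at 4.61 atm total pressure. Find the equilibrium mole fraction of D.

y_D = 0.460

Let X = conversion of D (basis 1 mol D); extent of reaction ξ = 0.5X.
Species balance: n_D = 1 − X; n_C = 1.5X.
n_T = Σnᵢ = 1 + 0.5X.
y_i = n_i/n_T, p_i = y_i·P. Kp = p_C^3 / (p_D^2).
This yields a degree-3 equation in X; solving on (0,1), X = 0.439.
Then n_D = 0.561, n_T = 1.22, so y_D = 0.460.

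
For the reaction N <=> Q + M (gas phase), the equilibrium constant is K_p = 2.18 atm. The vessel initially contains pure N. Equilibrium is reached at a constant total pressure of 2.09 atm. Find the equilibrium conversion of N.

Take 1 mol N as basis and let X be its fractional conversion, so ξ = X.
Moles: n_N = 1 − X; n_Q = X; n_M = X.
Total moles n_T = 1 + X.
With p_i = (n_i/n_T)P, K_p = p_Q p_M / (p_N).
Substituting and setting equal to 2.18 atm gives a polynomial in X; the root in (0,1) is X = 0.715.

X = 0.715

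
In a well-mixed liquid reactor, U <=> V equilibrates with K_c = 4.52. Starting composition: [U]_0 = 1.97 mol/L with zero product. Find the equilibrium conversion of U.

X = 0.819

Let X = conversion of U; extent ξ = 1.97·X mol/L.
Concentrations: [U] = 1.97 − 1.97X; [V] = 1.97X.
K_c = [V] / ([U]).
Setting equal to 4.52 and solving for X on (0,1) gives X = 0.819.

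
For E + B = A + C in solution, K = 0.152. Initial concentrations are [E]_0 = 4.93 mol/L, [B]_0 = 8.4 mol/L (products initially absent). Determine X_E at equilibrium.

X = 0.361

Let X = conversion of E; extent ξ = 4.93·X mol/L.
Concentrations: [E] = 4.93 − 4.93X; [B] = 8.4 − 4.93X; [A] = 4.93X; [C] = 4.93X.
K = [A] [C] / ([E] [B]).
Setting equal to 0.152 and solving for X on (0,1) gives X = 0.361.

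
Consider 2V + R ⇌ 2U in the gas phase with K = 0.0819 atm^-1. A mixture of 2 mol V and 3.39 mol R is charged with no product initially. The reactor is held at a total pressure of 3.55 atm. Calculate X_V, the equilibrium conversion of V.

X = 0.296

Let X = conversion of V (basis 2 mol V); extent of reaction ξ = X.
Moles: n_V = 2 − 2X; n_R = 3.39 − X; n_U = 2X.
Total moles n_T = 5.39 − X.
With p_i = (n_i/n_T)P, K = p_U^2 / (p_V^2 p_R).
Substituting and setting equal to 0.0819 atm^-1 gives a polynomial in X; the root in (0,1) is X = 0.296.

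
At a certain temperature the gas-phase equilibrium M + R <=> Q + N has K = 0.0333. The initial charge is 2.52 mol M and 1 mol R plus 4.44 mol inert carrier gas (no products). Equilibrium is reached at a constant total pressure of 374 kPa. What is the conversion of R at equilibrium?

Take 1 mol R as basis and let X be its fractional conversion, so ξ = X.
Mole table: n_M = 2.52 − X; n_R = 1 − X; n_Q = X; n_N = X; n_I = 4.44 (inert).
n_T stays at 7.96 (no change in mole number).
With p_i = (n_i/n_T)P, K = p_Q p_N / (p_M p_R).
Substituting and setting equal to 0.0333 gives a polynomial in X; the root in (0,1) is X = 0.240.

X = 0.240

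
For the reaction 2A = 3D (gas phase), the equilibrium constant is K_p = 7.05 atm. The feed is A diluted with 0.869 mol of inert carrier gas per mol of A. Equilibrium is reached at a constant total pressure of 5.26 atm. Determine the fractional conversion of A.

X = 0.554

Let X = conversion of A (basis 1 mol A); extent of reaction ξ = 0.5X.
At extent ξ: n_A = 1 − X; n_D = 1.5X; n_I = 0.869 (inert).
Summing: n_T = 1.87 + 0.5X.
y_i = n_i/n_T, p_i = y_i·P. K_p = p_D^3 / (p_A^2).
Setting this equal to 7.05 atm and taking the physical root (0 < X < 1) gives X = 0.554.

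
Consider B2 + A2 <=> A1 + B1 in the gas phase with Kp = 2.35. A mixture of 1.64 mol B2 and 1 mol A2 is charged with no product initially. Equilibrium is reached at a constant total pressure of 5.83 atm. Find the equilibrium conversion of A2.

X = 0.741

Take 1 mol A2 as basis and let X be its fractional conversion, so ξ = X.
Mole table: n_B2 = 1.64 − X; n_A2 = 1 − X; n_A1 = X; n_B1 = X.
Total moles n_T = 2.64 (Δν = 0, constant).
y_i = n_i/n_T, p_i = y_i·P. Kp = p_A1 p_B1 / (p_B2 p_A2).
Equating to 2.35 and solving on 0 < X < 1: X = 0.741.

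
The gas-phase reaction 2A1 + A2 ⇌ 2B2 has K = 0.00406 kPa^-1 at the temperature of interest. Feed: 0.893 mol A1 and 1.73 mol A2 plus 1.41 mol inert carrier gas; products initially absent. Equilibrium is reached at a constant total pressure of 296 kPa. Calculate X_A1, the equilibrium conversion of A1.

X = 0.410

Basis: 0.893 mol A1 initially; let X = conversion of A1. Extent ξ = 0.447X.
At extent ξ: n_A1 = 0.893 − 0.893X; n_A2 = 1.73 − 0.447X; n_B2 = 0.893X; n_I = 1.41 (inert).
Summing: n_T = 4.03 − 0.447X.
With p_i = (n_i/n_T)P, K = p_B2^2 / (p_A1^2 p_A2).
Substituting and setting equal to 0.00406 kPa^-1 gives a polynomial in X; the root in (0,1) is X = 0.410.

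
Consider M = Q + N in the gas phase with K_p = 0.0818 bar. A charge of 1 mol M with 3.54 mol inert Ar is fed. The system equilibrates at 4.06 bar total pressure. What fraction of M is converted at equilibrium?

X = 0.267

Take 1 mol M as basis and let X be its fractional conversion, so ξ = X.
At extent ξ: n_M = 1 − X; n_Q = X; n_N = X; n_I = 3.54 (inert).
Total moles n_T = 4.54 + X.
y_i = n_i/n_T, p_i = y_i·P. K_p = p_Q p_N / (p_M).
Setting this equal to 0.0818 bar and taking the physical root (0 < X < 1) gives X = 0.267.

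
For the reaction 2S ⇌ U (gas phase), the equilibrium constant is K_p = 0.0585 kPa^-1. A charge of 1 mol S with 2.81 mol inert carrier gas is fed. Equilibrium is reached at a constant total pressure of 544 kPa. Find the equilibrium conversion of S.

Let X = conversion of S (basis 1 mol S); extent of reaction ξ = 0.5X.
Mole table: n_S = 1 − X; n_U = 0.5X; n_I = 2.81 (inert).
n_T = Σnᵢ = 3.81 − 0.5X.
y_i = n_i/n_T, p_i = y_i·P. K_p = p_U / (p_S^2).
This yields a degree-2 equation in X; solving on (0,1), X = 0.794.

X = 0.794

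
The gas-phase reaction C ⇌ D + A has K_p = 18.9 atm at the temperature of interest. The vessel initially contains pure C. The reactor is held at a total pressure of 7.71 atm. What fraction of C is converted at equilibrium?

X = 0.843

Basis: 1 mol C initially; let X = conversion of C. Extent ξ = X.
Moles: n_C = 1 − X; n_D = X; n_A = X.
Total moles n_T = 1 + X.
y_i = n_i/n_T, p_i = y_i·P. K_p = p_D p_A / (p_C).
Equating to 18.9 atm and solving on 0 < X < 1: X = 0.843.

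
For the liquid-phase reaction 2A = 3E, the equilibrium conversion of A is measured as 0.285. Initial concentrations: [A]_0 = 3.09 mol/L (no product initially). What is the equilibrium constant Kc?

Let X = conversion of A.
Concentrations: [A] = 3.09 − 3.09X; [E] = 4.63X.
At X = 0.285: [A] = 2.21, [E] = 1.32.
Kc = [E]^3 / ([A]^2) = 0.472 mol/L.

Kc = 0.472 mol/L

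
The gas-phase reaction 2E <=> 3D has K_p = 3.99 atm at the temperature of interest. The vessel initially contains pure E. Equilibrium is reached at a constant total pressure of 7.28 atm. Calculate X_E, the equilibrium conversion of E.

X = 0.409

Take 1 mol E as basis and let X be its fractional conversion, so ξ = 0.5X.
At extent ξ: n_E = 1 − X; n_D = 1.5X.
Summing: n_T = 1 + 0.5X.
y_i = n_i/n_T, p_i = y_i·P. K_p = p_D^3 / (p_E^2).
Setting this equal to 3.99 atm and taking the physical root (0 < X < 1) gives X = 0.409.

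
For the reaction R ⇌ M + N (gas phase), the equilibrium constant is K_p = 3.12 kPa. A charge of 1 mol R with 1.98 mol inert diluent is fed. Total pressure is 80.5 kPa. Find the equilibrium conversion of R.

Take 1 mol R as basis and let X be its fractional conversion, so ξ = X.
Moles: n_R = 1 − X; n_M = X; n_N = X; n_I = 1.98 (inert).
Total moles n_T = 2.98 + X.
y_i = n_i/n_T, p_i = y_i·P. K_p = p_M p_N / (p_R).
This yields a degree-2 equation in X; solving on (0,1), X = 0.299.

X = 0.299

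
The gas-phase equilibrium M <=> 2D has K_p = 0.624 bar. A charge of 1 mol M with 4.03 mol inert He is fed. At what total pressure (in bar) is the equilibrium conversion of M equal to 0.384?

P = 3.53 bar

Let X = conversion of M (basis 1 mol M); extent of reaction ξ = X.
Moles: n_M = 1 − X; n_D = 2X; n_I = 4.03 (inert).
Summing: n_T = 5.03 + X.
K_p = p_D^2 / (p_M) with p_i = (n_i/n_T)·P.
At X = 0.384: the mole-fraction product g(X) = Π y_i^ν_i = 0.1769. Since K_p = g(X)·P^{1}, P = (K_p/g)^(1/1) = (0.624/0.1769)^(1/1) = 3.53 bar.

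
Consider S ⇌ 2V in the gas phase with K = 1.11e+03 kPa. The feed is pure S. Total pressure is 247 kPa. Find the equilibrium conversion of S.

Take 1 mol S as basis and let X be its fractional conversion, so ξ = X.
Mole table: n_S = 1 − X; n_V = 2X.
n_T = Σnᵢ = 1 + X.
Mole fractions y_i = n_i/n_T; K = p_V^2 / (p_S) with p_i = y_i·P.
Substituting and setting equal to 1.11e+03 kPa gives a polynomial in X; the root in (0,1) is X = 0.727.

X = 0.727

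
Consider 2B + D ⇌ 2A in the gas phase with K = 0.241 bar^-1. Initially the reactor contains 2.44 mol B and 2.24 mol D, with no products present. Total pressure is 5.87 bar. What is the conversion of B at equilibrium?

X = 0.433

Take 2.44 mol B as basis and let X be its fractional conversion, so ξ = 1.22X.
At extent ξ: n_B = 2.44 − 2.44X; n_D = 2.24 − 1.22X; n_A = 2.44X.
Summing: n_T = 4.68 − 1.22X.
Mole fractions y_i = n_i/n_T; K = p_A^2 / (p_B^2 p_D) with p_i = y_i·P.
Equating to 0.241 bar^-1 and solving on 0 < X < 1: X = 0.433.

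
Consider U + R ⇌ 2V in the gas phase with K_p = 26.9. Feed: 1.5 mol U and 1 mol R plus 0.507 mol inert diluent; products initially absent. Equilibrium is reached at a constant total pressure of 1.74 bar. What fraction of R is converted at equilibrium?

Basis: 1 mol R initially; let X = conversion of R. Extent ξ = X.
At extent ξ: n_U = 1.5 − X; n_R = 1 − X; n_V = 2X; n_I = 0.507 (inert).
Since Δν = 0, n_T = 3.01 throughout.
With p_i = (n_i/n_T)P, K_p = p_V^2 / (p_U p_R).
This yields a degree-2 equation in X; solving on (0,1), X = 0.841.

X = 0.841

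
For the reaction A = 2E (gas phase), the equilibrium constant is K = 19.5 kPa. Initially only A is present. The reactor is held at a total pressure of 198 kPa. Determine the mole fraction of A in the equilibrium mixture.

Let X = conversion of A (basis 1 mol A); extent of reaction ξ = X.
Moles: n_A = 1 − X; n_E = 2X.
n_T = Σnᵢ = 1 + X.
With p_i = (n_i/n_T)P, K = p_E^2 / (p_A).
Setting this equal to 19.5 kPa and taking the physical root (0 < X < 1) gives X = 0.155.
Then n_A = 0.845, n_T = 1.16, so y_A = 0.732.

y_A = 0.732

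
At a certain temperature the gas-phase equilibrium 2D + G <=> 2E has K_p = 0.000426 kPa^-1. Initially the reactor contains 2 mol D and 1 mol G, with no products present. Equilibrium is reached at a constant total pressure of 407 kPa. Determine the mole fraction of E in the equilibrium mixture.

Take 2 mol D as basis and let X be its fractional conversion, so ξ = X.
Species balance: n_D = 2 − 2X; n_G = 1 − X; n_E = 2X.
Summing: n_T = 3 − X.
With p_i = (n_i/n_T)P, K_p = p_E^2 / (p_D^2 p_G).
Substituting and setting equal to 0.000426 kPa^-1 gives a polynomial in X; the root in (0,1) is X = 0.183.
Then n_E = 0.366, n_T = 2.82, so y_E = 0.130.

y_E = 0.130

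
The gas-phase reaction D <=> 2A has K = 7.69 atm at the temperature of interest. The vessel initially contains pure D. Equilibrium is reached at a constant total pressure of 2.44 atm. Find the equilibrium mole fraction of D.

y_D = 0.202

Take 1 mol D as basis and let X be its fractional conversion, so ξ = X.
Mole table: n_D = 1 − X; n_A = 2X.
Summing: n_T = 1 + X.
With p_i = (n_i/n_T)P, K = p_A^2 / (p_D).
Setting this equal to 7.69 atm and taking the physical root (0 < X < 1) gives X = 0.664.
Then n_D = 0.336, n_T = 1.66, so y_D = 0.202.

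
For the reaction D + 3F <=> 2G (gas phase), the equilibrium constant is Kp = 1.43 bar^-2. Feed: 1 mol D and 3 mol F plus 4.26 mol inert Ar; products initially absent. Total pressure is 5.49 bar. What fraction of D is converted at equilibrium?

Basis: 1 mol D initially; let X = conversion of D. Extent ξ = X.
Moles: n_D = 1 − X; n_F = 3 − 3X; n_G = 2X; n_I = 4.26 (inert).
Total moles n_T = 8.26 − 2X.
y_i = n_i/n_T, p_i = y_i·P. Kp = p_G^2 / (p_D p_F^3).
This yields a degree-4 equation in X; solving on (0,1), X = 0.528.

X = 0.528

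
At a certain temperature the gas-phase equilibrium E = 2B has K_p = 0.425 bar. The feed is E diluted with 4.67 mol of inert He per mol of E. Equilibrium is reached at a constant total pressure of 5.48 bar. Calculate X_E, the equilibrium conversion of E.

Take 1 mol E as basis and let X be its fractional conversion, so ξ = X.
Moles: n_E = 1 − X; n_B = 2X; n_I = 4.67 (inert).
Summing: n_T = 5.67 + X.
y_i = n_i/n_T, p_i = y_i·P. K_p = p_B^2 / (p_E).
Substituting and setting equal to 0.425 bar gives a polynomial in X; the root in (0,1) is X = 0.287.

X = 0.287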